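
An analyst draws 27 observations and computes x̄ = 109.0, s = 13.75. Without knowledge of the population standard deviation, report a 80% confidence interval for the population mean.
(105.52, 112.48)

t-interval (σ unknown):
df = n - 1 = 26
t* = 1.315 for 80% confidence

Margin of error = t* · s/√n = 1.315 · 13.75/√27 = 3.48

CI: (105.52, 112.48)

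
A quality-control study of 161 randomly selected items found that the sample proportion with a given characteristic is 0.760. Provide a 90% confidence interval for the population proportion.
(0.705, 0.815)

Proportion CI:
SE = √(p̂(1-p̂)/n) = √(0.760 · 0.240 / 161) = 0.03366

z* = 1.645
Margin = z* · SE = 1.645 · 0.03366 = 0.0554

CI: 0.760 ± 0.0554 = (0.705, 0.815)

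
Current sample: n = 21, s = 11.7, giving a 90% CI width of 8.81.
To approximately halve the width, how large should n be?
n ≈ 84

CI width ∝ 1/√n
To reduce width by factor 2, need √n to grow by 2 → need 2² = 4 times as many samples.

Current: n = 21, width = 8.81
New: n = 84, width ≈ 4.25

Width reduced by factor of 8.81/4.25 = 2.07.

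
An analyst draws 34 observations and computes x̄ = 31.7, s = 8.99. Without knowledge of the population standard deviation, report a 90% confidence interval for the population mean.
(29.09, 34.31)

t-interval (σ unknown):
df = n - 1 = 33
t* = 1.692 for 90% confidence

Margin of error = t* · s/√n = 1.692 · 8.99/√34 = 2.61

CI: (29.09, 34.31)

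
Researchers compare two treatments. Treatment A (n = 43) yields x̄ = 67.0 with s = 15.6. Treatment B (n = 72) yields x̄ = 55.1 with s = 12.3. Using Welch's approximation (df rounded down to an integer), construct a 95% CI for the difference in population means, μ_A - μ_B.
(6.35, 17.45)

Difference: x̄₁ - x̄₂ = 11.90
SE = √(s₁²/n₁ + s₂²/n₂) = √(15.6²/43 + 12.3²/72) = 2.7858
df = 73.02 → 73 (Welch–Satterthwaite, rounded down)
t* = 1.993

CI: 11.90 ± 1.993 · 2.7858 = 11.90 ± 5.55 = (6.35, 17.45)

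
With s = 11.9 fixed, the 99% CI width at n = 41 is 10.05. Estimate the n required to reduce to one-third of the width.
n ≈ 369

CI width ∝ 1/√n
To reduce width by factor 3, need √n to grow by 3 → need 3² = 9 times as many samples.

Current: n = 41, width = 10.05
New: n = 369, width ≈ 3.21

Width reduced by factor of 10.05/3.21 = 3.13.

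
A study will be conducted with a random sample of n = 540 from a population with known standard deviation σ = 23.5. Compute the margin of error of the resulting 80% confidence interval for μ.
Margin of error = 1.30

Margin of error = z* · σ/√n
= 1.282 · 23.5/√540
= 1.282 · 23.5/23.2379
= 1.30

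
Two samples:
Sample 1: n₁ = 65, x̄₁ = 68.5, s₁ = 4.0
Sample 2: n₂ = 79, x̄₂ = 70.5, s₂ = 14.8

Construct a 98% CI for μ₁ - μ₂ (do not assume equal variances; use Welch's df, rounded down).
(-6.11, 2.11)

Difference: x̄₁ - x̄₂ = -2.00
SE = √(s₁²/n₁ + s₂²/n₂) = √(4.0²/65 + 14.8²/79) = 1.7375
df = 91.58 → 91 (Welch–Satterthwaite, rounded down)
t* = 2.368

CI: -2.00 ± 2.368 · 1.7375 = -2.00 ± 4.11 = (-6.11, 2.11)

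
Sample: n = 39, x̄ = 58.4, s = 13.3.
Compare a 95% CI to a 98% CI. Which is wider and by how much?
98% CI is wider by 1.73

df = 38
95% CI: t* = 2.024, (54.09, 62.71), width = 2 · t* · s/√n = 8.62
98% CI: t* = 2.429, (53.23, 63.57), width = 2 · t* · s/√n = 10.35

The 98% CI is wider by 10.35 - 8.62 = 1.73.
Higher confidence requires a wider interval.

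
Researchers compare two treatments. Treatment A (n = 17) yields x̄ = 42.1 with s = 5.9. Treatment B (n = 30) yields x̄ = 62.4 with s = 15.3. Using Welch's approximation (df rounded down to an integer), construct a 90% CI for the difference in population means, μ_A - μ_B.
(-25.58, -15.02)

Difference: x̄₁ - x̄₂ = -20.30
SE = √(s₁²/n₁ + s₂²/n₂) = √(5.9²/17 + 15.3²/30) = 3.1386
df = 41.09 → 41 (Welch–Satterthwaite, rounded down)
t* = 1.683

CI: -20.30 ± 1.683 · 3.1386 = -20.30 ± 5.28 = (-25.58, -15.02)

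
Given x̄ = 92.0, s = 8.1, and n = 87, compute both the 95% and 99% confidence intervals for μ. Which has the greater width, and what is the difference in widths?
99% CI is wider by 1.12

df = 86
95% CI: t* = 1.988, (90.27, 93.73), width = 2 · t* · s/√n = 3.45
99% CI: t* = 2.634, (89.71, 94.29), width = 2 · t* · s/√n = 4.57

The 99% CI is wider by 4.57 - 3.45 = 1.12.
Higher confidence requires a wider interval.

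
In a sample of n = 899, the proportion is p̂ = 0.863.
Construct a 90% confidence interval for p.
(0.844, 0.882)

Proportion CI:
SE = √(p̂(1-p̂)/n) = √(0.863 · 0.137 / 899) = 0.01147

z* = 1.645
Margin = z* · SE = 1.645 · 0.01147 = 0.0189

CI: 0.863 ± 0.0189 = (0.844, 0.882)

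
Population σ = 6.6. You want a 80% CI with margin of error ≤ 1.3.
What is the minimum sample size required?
n ≥ 43

For margin E ≤ 1.3:
n ≥ (z* · σ / E)²
n ≥ (1.282 · 6.6 / 1.3)²
n ≥ 42.36

Minimum n = 43 (rounding up)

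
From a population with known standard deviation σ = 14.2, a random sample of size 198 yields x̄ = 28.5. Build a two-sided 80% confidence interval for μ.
(27.21, 29.79)

z-interval (σ known):
z* = 1.282 for 80% confidence

Margin of error = z* · σ/√n = 1.282 · 14.2/√198 = 1.29

CI: (28.5 - 1.29, 28.5 + 1.29) = (27.21, 29.79)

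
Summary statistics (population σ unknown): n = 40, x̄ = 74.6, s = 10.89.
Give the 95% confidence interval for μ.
(71.12, 78.08)

t-interval (σ unknown):
df = n - 1 = 39
t* = 2.023 for 95% confidence

Margin of error = t* · s/√n = 2.023 · 10.89/√40 = 3.48

CI: (71.12, 78.08)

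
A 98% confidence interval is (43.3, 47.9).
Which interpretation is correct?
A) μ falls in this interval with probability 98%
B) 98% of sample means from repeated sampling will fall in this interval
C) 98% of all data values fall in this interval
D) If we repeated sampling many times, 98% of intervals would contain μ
D

A) Wrong — μ is fixed; the randomness lives in the interval, not in μ.
B) Wrong — coverage applies to intervals containing μ, not to future x̄ values.
C) Wrong — a CI is about the parameter μ, not individual data values.
D) Correct — this is the frequentist long-run coverage interpretation.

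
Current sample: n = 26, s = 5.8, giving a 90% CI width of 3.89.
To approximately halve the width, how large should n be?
n ≈ 104

CI width ∝ 1/√n
To reduce width by factor 2, need √n to grow by 2 → need 2² = 4 times as many samples.

Current: n = 26, width = 3.89
New: n = 104, width ≈ 1.89

Width reduced by factor of 3.89/1.89 = 2.06.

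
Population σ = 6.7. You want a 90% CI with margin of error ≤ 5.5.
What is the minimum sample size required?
n ≥ 5

For margin E ≤ 5.5:
n ≥ (z* · σ / E)²
n ≥ (1.645 · 6.7 / 5.5)²
n ≥ 4.02

Minimum n = 5 (rounding up)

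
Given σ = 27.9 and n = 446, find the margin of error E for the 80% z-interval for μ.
Margin of error = 1.69

Margin of error = z* · σ/√n
= 1.282 · 27.9/√446
= 1.282 · 27.9/21.1187
= 1.69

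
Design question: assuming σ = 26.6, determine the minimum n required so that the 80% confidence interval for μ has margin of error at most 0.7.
n ≥ 2374

For margin E ≤ 0.7:
n ≥ (z* · σ / E)²
n ≥ (1.282 · 26.6 / 0.7)²
n ≥ 2373.25

Minimum n = 2374 (rounding up)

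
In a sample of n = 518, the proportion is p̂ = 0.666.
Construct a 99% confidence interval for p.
(0.613, 0.719)

Proportion CI:
SE = √(p̂(1-p̂)/n) = √(0.666 · 0.334 / 518) = 0.02072

z* = 2.576
Margin = z* · SE = 2.576 · 0.02072 = 0.0534

CI: 0.666 ± 0.0534 = (0.613, 0.719)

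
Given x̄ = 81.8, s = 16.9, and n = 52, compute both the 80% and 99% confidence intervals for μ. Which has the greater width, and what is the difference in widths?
99% CI is wider by 6.46

df = 51
80% CI: t* = 1.298, (78.76, 84.84), width = 2 · t* · s/√n = 6.08
99% CI: t* = 2.676, (75.53, 88.07), width = 2 · t* · s/√n = 12.54

The 99% CI is wider by 12.54 - 6.08 = 6.46.
Higher confidence requires a wider interval.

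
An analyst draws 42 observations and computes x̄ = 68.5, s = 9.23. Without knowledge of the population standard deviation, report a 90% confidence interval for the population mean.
(66.10, 70.90)

t-interval (σ unknown):
df = n - 1 = 41
t* = 1.683 for 90% confidence

Margin of error = t* · s/√n = 1.683 · 9.23/√42 = 2.40

CI: (66.10, 70.90)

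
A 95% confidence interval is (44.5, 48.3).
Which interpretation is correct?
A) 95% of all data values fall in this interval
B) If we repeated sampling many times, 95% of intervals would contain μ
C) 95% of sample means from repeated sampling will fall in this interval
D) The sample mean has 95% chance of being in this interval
B

A) Wrong — a CI is about the parameter μ, not individual data values.
B) Correct — this is the frequentist long-run coverage interpretation.
C) Wrong — coverage applies to intervals containing μ, not to future x̄ values.
D) Wrong — x̄ is observed and sits in the interval by construction.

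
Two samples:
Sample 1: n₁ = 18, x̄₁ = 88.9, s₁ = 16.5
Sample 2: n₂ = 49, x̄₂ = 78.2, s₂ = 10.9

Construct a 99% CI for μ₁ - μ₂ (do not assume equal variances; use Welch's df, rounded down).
(-1.11, 22.51)

Difference: x̄₁ - x̄₂ = 10.70
SE = √(s₁²/n₁ + s₂²/n₂) = √(16.5²/18 + 10.9²/49) = 4.1892
df = 22.68 → 22 (Welch–Satterthwaite, rounded down)
t* = 2.819

CI: 10.70 ± 2.819 · 4.1892 = 10.70 ± 11.81 = (-1.11, 22.51)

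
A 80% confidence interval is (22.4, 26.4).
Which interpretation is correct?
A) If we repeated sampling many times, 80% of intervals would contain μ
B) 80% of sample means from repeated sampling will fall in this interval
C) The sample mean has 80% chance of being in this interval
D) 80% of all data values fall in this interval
A

A) Correct — this is the frequentist long-run coverage interpretation.
B) Wrong — coverage applies to intervals containing μ, not to future x̄ values.
C) Wrong — x̄ is observed and sits in the interval by construction.
D) Wrong — a CI is about the parameter μ, not individual data values.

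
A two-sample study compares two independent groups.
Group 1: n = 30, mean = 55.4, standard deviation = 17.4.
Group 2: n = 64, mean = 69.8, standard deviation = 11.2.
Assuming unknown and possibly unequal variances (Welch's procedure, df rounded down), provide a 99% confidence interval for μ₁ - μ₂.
(-23.79, -5.01)

Difference: x̄₁ - x̄₂ = -14.40
SE = √(s₁²/n₁ + s₂²/n₂) = √(17.4²/30 + 11.2²/64) = 3.4716
df = 40.65 → 40 (Welch–Satterthwaite, rounded down)
t* = 2.704

CI: -14.40 ± 2.704 · 3.4716 = -14.40 ± 9.39 = (-23.79, -5.01)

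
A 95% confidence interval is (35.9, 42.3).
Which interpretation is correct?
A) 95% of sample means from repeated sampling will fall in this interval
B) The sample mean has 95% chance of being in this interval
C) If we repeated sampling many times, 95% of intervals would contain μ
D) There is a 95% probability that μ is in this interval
C

A) Wrong — coverage applies to intervals containing μ, not to future x̄ values.
B) Wrong — x̄ is observed and sits in the interval by construction.
C) Correct — this is the frequentist long-run coverage interpretation.
D) Wrong — μ is fixed; the randomness lives in the interval, not in μ.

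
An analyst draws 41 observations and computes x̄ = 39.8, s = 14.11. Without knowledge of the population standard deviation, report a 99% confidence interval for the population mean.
(33.84, 45.76)

t-interval (σ unknown):
df = n - 1 = 40
t* = 2.704 for 99% confidence

Margin of error = t* · s/√n = 2.704 · 14.11/√41 = 5.96

CI: (33.84, 45.76)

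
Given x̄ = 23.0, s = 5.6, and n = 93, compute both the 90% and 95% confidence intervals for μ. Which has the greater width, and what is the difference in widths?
95% CI is wider by 0.38

df = 92
90% CI: t* = 1.662, (22.03, 23.97), width = 2 · t* · s/√n = 1.93
95% CI: t* = 1.986, (21.85, 24.15), width = 2 · t* · s/√n = 2.31

The 95% CI is wider by 2.31 - 1.93 = 0.38.
Higher confidence requires a wider interval.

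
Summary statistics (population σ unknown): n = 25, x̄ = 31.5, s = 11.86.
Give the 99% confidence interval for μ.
(24.87, 38.13)

t-interval (σ unknown):
df = n - 1 = 24
t* = 2.797 for 99% confidence

Margin of error = t* · s/√n = 2.797 · 11.86/√25 = 6.63

CI: (24.87, 38.13)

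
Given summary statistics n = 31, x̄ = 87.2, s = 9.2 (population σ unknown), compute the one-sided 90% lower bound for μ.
μ ≥ 85.04

Lower bound (one-sided):
t* = 1.310 (one-sided for 90%)
Lower bound = x̄ - t* · s/√n = 87.2 - 1.310 · 9.2/√31 = 85.04

We are 90% confident that μ ≥ 85.04.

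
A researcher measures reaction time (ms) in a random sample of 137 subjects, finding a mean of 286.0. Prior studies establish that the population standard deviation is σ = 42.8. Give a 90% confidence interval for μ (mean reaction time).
(279.98, 292.02)

z-interval (σ known):
z* = 1.645 for 90% confidence

Margin of error = z* · σ/√n = 1.645 · 42.8/√137 = 6.02

CI: (286.0 - 6.02, 286.0 + 6.02) = (279.98, 292.02)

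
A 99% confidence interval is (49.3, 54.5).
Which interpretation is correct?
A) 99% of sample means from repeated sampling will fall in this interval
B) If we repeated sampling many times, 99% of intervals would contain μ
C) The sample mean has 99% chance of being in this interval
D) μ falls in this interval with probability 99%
B

A) Wrong — coverage applies to intervals containing μ, not to future x̄ values.
B) Correct — this is the frequentist long-run coverage interpretation.
C) Wrong — x̄ is observed and sits in the interval by construction.
D) Wrong — μ is fixed; the randomness lives in the interval, not in μ.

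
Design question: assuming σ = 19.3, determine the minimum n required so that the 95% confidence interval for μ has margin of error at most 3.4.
n ≥ 124

For margin E ≤ 3.4:
n ≥ (z* · σ / E)²
n ≥ (1.960 · 19.3 / 3.4)²
n ≥ 123.79

Minimum n = 124 (rounding up)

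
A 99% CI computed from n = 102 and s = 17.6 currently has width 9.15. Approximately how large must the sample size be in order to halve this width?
n ≈ 408

CI width ∝ 1/√n
To reduce width by factor 2, need √n to grow by 2 → need 2² = 4 times as many samples.

Current: n = 102, width = 9.15
New: n = 408, width ≈ 4.51

Width reduced by factor of 9.15/4.51 = 2.03.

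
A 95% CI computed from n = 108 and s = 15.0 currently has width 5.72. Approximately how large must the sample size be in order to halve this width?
n ≈ 432

CI width ∝ 1/√n
To reduce width by factor 2, need √n to grow by 2 → need 2² = 4 times as many samples.

Current: n = 108, width = 5.72
New: n = 432, width ≈ 2.84

Width reduced by factor of 5.72/2.84 = 2.01.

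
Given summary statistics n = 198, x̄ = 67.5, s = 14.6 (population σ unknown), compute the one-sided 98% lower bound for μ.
μ ≥ 65.36

Lower bound (one-sided):
t* = 2.067 (one-sided for 98%)
Lower bound = x̄ - t* · s/√n = 67.5 - 2.067 · 14.6/√198 = 65.36

We are 98% confident that μ ≥ 65.36.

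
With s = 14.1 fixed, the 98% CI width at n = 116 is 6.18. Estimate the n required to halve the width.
n ≈ 464

CI width ∝ 1/√n
To reduce width by factor 2, need √n to grow by 2 → need 2² = 4 times as many samples.

Current: n = 116, width = 6.18
New: n = 464, width ≈ 3.06

Width reduced by factor of 6.18/3.06 = 2.02.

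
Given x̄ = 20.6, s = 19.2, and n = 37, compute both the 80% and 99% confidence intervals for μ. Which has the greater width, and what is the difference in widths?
99% CI is wider by 8.92

df = 36
80% CI: t* = 1.306, (16.48, 24.72), width = 2 · t* · s/√n = 8.24
99% CI: t* = 2.719, (12.02, 29.18), width = 2 · t* · s/√n = 17.16

The 99% CI is wider by 17.16 - 8.24 = 8.92.
Higher confidence requires a wider interval.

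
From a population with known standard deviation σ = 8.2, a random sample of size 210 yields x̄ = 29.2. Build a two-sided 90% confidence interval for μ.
(28.27, 30.13)

z-interval (σ known):
z* = 1.645 for 90% confidence

Margin of error = z* · σ/√n = 1.645 · 8.2/√210 = 0.93

CI: (29.2 - 0.93, 29.2 + 0.93) = (28.27, 30.13)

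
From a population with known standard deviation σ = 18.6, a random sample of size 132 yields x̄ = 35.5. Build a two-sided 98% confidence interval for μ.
(31.73, 39.27)

z-interval (σ known):
z* = 2.326 for 98% confidence

Margin of error = z* · σ/√n = 2.326 · 18.6/√132 = 3.77

CI: (35.5 - 3.77, 35.5 + 3.77) = (31.73, 39.27)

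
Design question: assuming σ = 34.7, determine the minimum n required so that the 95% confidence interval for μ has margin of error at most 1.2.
n ≥ 3213

For margin E ≤ 1.2:
n ≥ (z* · σ / E)²
n ≥ (1.960 · 34.7 / 1.2)²
n ≥ 3212.24

Minimum n = 3213 (rounding up)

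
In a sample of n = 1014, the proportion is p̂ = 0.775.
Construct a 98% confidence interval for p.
(0.744, 0.806)

Proportion CI:
SE = √(p̂(1-p̂)/n) = √(0.775 · 0.225 / 1014) = 0.01311

z* = 2.326
Margin = z* · SE = 2.326 · 0.01311 = 0.0305

CI: 0.775 ± 0.0305 = (0.744, 0.806)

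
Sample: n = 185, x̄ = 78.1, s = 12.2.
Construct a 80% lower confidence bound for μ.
μ ≥ 77.34

Lower bound (one-sided):
t* = 0.844 (one-sided for 80%)
Lower bound = x̄ - t* · s/√n = 78.1 - 0.844 · 12.2/√185 = 77.34

We are 80% confident that μ ≥ 77.34.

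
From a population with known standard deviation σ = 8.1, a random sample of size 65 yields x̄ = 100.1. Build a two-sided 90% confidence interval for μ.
(98.45, 101.75)

z-interval (σ known):
z* = 1.645 for 90% confidence

Margin of error = z* · σ/√n = 1.645 · 8.1/√65 = 1.65

CI: (100.1 - 1.65, 100.1 + 1.65) = (98.45, 101.75)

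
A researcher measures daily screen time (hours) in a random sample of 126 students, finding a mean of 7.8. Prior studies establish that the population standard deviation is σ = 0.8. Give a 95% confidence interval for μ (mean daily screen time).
(7.66, 7.94)

z-interval (σ known):
z* = 1.960 for 95% confidence

Margin of error = z* · σ/√n = 1.960 · 0.8/√126 = 0.14

CI: (7.8 - 0.14, 7.8 + 0.14) = (7.66, 7.94)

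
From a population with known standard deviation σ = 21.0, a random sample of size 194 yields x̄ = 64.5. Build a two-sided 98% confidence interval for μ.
(60.99, 68.01)

z-interval (σ known):
z* = 2.326 for 98% confidence

Margin of error = z* · σ/√n = 2.326 · 21.0/√194 = 3.51

CI: (64.5 - 3.51, 64.5 + 3.51) = (60.99, 68.01)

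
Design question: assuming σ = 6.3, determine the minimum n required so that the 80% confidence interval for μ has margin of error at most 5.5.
n ≥ 3

For margin E ≤ 5.5:
n ≥ (z* · σ / E)²
n ≥ (1.282 · 6.3 / 5.5)²
n ≥ 2.16

Minimum n = 3 (rounding up)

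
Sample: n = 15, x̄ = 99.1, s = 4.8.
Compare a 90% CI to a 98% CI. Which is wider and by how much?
98% CI is wider by 2.13

df = 14
90% CI: t* = 1.761, (96.92, 101.28), width = 2 · t* · s/√n = 4.37
98% CI: t* = 2.624, (95.85, 102.35), width = 2 · t* · s/√n = 6.50

The 98% CI is wider by 6.50 - 4.37 = 2.13.
Higher confidence requires a wider interval.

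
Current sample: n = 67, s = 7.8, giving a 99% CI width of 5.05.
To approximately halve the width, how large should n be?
n ≈ 268

CI width ∝ 1/√n
To reduce width by factor 2, need √n to grow by 2 → need 2² = 4 times as many samples.

Current: n = 67, width = 5.05
New: n = 268, width ≈ 2.47

Width reduced by factor of 5.05/2.47 = 2.04.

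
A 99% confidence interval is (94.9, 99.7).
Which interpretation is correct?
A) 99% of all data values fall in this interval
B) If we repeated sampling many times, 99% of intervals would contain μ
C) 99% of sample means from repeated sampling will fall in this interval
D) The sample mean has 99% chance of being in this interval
B

A) Wrong — a CI is about the parameter μ, not individual data values.
B) Correct — this is the frequentist long-run coverage interpretation.
C) Wrong — coverage applies to intervals containing μ, not to future x̄ values.
D) Wrong — x̄ is observed and sits in the interval by construction.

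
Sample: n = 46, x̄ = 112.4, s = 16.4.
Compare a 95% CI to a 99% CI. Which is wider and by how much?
99% CI is wider by 3.27

df = 45
95% CI: t* = 2.014, (107.53, 117.27), width = 2 · t* · s/√n = 9.74
99% CI: t* = 2.690, (105.90, 118.90), width = 2 · t* · s/√n = 13.01

The 99% CI is wider by 13.01 - 9.74 = 3.27.
Higher confidence requires a wider interval.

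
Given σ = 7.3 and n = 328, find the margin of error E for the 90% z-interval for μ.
Margin of error = 0.66

Margin of error = z* · σ/√n
= 1.645 · 7.3/√328
= 1.645 · 7.3/18.1108
= 0.66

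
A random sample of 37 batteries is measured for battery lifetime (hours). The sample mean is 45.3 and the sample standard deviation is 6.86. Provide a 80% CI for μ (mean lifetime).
(43.83, 46.77)

t-interval (σ unknown):
df = n - 1 = 36
t* = 1.306 for 80% confidence

Margin of error = t* · s/√n = 1.306 · 6.86/√37 = 1.47

CI: (43.83, 46.77)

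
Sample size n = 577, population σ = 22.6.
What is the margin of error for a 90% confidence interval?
Margin of error = 1.55

Margin of error = z* · σ/√n
= 1.645 · 22.6/√577
= 1.645 · 22.6/24.0208
= 1.55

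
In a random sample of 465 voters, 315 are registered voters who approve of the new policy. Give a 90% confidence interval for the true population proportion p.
(0.642, 0.713)

Proportion CI:
p̂ = 315/465 = 0.67742
SE = √(p̂(1-p̂)/n) = √(0.67742 · 0.32258 / 465) = 0.02168

z* = 1.645
Margin = z* · SE = 1.645 · 0.02168 = 0.0357

CI: 0.67742 ± 0.0357 = (0.642, 0.713)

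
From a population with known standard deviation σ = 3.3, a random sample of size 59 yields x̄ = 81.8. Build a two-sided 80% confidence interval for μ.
(81.25, 82.35)

z-interval (σ known):
z* = 1.282 for 80% confidence

Margin of error = z* · σ/√n = 1.282 · 3.3/√59 = 0.55

CI: (81.8 - 0.55, 81.8 + 0.55) = (81.25, 82.35)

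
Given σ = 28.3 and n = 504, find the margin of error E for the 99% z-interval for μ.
Margin of error = 3.25

Margin of error = z* · σ/√n
= 2.576 · 28.3/√504
= 2.576 · 28.3/22.4499
= 3.25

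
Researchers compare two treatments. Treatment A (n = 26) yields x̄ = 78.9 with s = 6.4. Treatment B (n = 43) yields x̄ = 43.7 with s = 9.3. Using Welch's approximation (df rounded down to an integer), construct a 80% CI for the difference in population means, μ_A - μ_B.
(32.75, 37.65)

Difference: x̄₁ - x̄₂ = 35.20
SE = √(s₁²/n₁ + s₂²/n₂) = √(6.4²/26 + 9.3²/43) = 1.8939
df = 65.77 → 65 (Welch–Satterthwaite, rounded down)
t* = 1.295

CI: 35.20 ± 1.295 · 1.8939 = 35.20 ± 2.45 = (32.75, 37.65)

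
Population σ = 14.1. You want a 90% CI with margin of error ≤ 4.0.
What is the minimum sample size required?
n ≥ 34

For margin E ≤ 4.0:
n ≥ (z* · σ / E)²
n ≥ (1.645 · 14.1 / 4.0)²
n ≥ 33.62

Minimum n = 34 (rounding up)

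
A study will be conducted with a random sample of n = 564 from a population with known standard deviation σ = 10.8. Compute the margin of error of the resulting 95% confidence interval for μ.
Margin of error = 0.89

Margin of error = z* · σ/√n
= 1.960 · 10.8/√564
= 1.960 · 10.8/23.7487
= 0.89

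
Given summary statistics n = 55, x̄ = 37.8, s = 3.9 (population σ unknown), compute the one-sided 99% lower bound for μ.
μ ≥ 36.54

Lower bound (one-sided):
t* = 2.397 (one-sided for 99%)
Lower bound = x̄ - t* · s/√n = 37.8 - 2.397 · 3.9/√55 = 36.54

We are 99% confident that μ ≥ 36.54.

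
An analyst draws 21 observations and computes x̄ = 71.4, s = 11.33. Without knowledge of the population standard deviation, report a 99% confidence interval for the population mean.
(64.37, 78.43)

t-interval (σ unknown):
df = n - 1 = 20
t* = 2.845 for 99% confidence

Margin of error = t* · s/√n = 2.845 · 11.33/√21 = 7.03

CI: (64.37, 78.43)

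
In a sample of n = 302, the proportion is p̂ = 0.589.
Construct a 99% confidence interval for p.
(0.516, 0.662)

Proportion CI:
SE = √(p̂(1-p̂)/n) = √(0.589 · 0.411 / 302) = 0.02831

z* = 2.576
Margin = z* · SE = 2.576 · 0.02831 = 0.0729

CI: 0.589 ± 0.0729 = (0.516, 0.662)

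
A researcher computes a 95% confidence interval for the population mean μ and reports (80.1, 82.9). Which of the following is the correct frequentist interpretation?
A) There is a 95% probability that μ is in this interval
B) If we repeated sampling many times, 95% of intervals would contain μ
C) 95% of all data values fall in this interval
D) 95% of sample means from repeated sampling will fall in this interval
B

A) Wrong — μ is fixed; the randomness lives in the interval, not in μ.
B) Correct — this is the frequentist long-run coverage interpretation.
C) Wrong — a CI is about the parameter μ, not individual data values.
D) Wrong — coverage applies to intervals containing μ, not to future x̄ values.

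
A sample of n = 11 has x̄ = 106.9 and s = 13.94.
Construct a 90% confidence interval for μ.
(99.28, 114.52)

t-interval (σ unknown):
df = n - 1 = 10
t* = 1.812 for 90% confidence

Margin of error = t* · s/√n = 1.812 · 13.94/√11 = 7.62

CI: (99.28, 114.52)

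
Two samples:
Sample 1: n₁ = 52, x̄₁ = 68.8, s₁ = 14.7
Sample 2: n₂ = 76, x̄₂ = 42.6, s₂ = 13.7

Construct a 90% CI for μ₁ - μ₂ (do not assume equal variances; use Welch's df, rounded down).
(21.93, 30.47)

Difference: x̄₁ - x̄₂ = 26.20
SE = √(s₁²/n₁ + s₂²/n₂) = √(14.7²/52 + 13.7²/76) = 2.5739
df = 104.53 → 104 (Welch–Satterthwaite, rounded down)
t* = 1.660

CI: 26.20 ± 1.660 · 2.5739 = 26.20 ± 4.27 = (21.93, 30.47)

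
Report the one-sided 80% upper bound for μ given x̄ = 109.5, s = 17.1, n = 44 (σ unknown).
μ ≤ 111.69

Upper bound (one-sided):
t* = 0.850 (one-sided for 80%)
Upper bound = x̄ + t* · s/√n = 109.5 + 0.850 · 17.1/√44 = 111.69

We are 80% confident that μ ≤ 111.69.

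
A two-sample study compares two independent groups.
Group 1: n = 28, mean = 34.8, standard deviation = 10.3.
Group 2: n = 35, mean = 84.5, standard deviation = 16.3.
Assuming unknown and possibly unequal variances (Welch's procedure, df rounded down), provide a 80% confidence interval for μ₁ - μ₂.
(-54.07, -45.33)

Difference: x̄₁ - x̄₂ = -49.70
SE = √(s₁²/n₁ + s₂²/n₂) = √(10.3²/28 + 16.3²/35) = 3.3734
df = 58.16 → 58 (Welch–Satterthwaite, rounded down)
t* = 1.296

CI: -49.70 ± 1.296 · 3.3734 = -49.70 ± 4.37 = (-54.07, -45.33)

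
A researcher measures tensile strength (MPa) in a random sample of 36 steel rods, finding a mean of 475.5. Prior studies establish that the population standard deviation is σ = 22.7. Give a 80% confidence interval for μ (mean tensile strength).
(470.65, 480.35)

z-interval (σ known):
z* = 1.282 for 80% confidence

Margin of error = z* · σ/√n = 1.282 · 22.7/√36 = 4.85

CI: (475.5 - 4.85, 475.5 + 4.85) = (470.65, 480.35)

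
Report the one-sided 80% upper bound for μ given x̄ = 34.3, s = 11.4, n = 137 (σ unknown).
μ ≤ 35.12

Upper bound (one-sided):
t* = 0.844 (one-sided for 80%)
Upper bound = x̄ + t* · s/√n = 34.3 + 0.844 · 11.4/√137 = 35.12

We are 80% confident that μ ≤ 35.12.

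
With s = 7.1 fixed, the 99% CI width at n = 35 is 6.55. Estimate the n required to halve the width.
n ≈ 140

CI width ∝ 1/√n
To reduce width by factor 2, need √n to grow by 2 → need 2² = 4 times as many samples.

Current: n = 35, width = 6.55
New: n = 140, width ≈ 3.13

Width reduced by factor of 6.55/3.13 = 2.09.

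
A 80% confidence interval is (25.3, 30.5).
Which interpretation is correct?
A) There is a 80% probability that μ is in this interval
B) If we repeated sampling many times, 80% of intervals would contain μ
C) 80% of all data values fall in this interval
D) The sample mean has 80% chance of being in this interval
B

A) Wrong — μ is fixed; the randomness lives in the interval, not in μ.
B) Correct — this is the frequentist long-run coverage interpretation.
C) Wrong — a CI is about the parameter μ, not individual data values.
D) Wrong — x̄ is observed and sits in the interval by construction.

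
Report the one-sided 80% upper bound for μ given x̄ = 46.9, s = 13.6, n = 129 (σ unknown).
μ ≤ 47.91

Upper bound (one-sided):
t* = 0.844 (one-sided for 80%)
Upper bound = x̄ + t* · s/√n = 46.9 + 0.844 · 13.6/√129 = 47.91

We are 80% confident that μ ≤ 47.91.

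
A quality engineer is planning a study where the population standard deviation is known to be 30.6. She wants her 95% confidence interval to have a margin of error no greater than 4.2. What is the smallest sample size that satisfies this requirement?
n ≥ 204

For margin E ≤ 4.2:
n ≥ (z* · σ / E)²
n ≥ (1.960 · 30.6 / 4.2)²
n ≥ 203.92

Minimum n = 204 (rounding up)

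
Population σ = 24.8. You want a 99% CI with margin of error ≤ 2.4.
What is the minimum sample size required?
n ≥ 709

For margin E ≤ 2.4:
n ≥ (z* · σ / E)²
n ≥ (2.576 · 24.8 / 2.4)²
n ≥ 708.55

Minimum n = 709 (rounding up)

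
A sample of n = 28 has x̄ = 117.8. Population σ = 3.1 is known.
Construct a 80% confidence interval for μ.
(117.05, 118.55)

z-interval (σ known):
z* = 1.282 for 80% confidence

Margin of error = z* · σ/√n = 1.282 · 3.1/√28 = 0.75

CI: (117.8 - 0.75, 117.8 + 0.75) = (117.05, 118.55)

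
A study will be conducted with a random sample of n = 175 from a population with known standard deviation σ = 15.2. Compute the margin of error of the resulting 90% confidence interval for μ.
Margin of error = 1.89

Margin of error = z* · σ/√n
= 1.645 · 15.2/√175
= 1.645 · 15.2/13.2288
= 1.89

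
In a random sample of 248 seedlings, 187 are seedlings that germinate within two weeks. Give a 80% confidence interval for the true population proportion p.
(0.719, 0.789)

Proportion CI:
p̂ = 187/248 = 0.75403
SE = √(p̂(1-p̂)/n) = √(0.75403 · 0.24597 / 248) = 0.02735

z* = 1.282
Margin = z* · SE = 1.282 · 0.02735 = 0.0351

CI: 0.75403 ± 0.0351 = (0.719, 0.789)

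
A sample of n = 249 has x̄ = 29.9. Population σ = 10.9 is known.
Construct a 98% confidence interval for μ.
(28.29, 31.51)

z-interval (σ known):
z* = 2.326 for 98% confidence

Margin of error = z* · σ/√n = 2.326 · 10.9/√249 = 1.61

CI: (29.9 - 1.61, 29.9 + 1.61) = (28.29, 31.51)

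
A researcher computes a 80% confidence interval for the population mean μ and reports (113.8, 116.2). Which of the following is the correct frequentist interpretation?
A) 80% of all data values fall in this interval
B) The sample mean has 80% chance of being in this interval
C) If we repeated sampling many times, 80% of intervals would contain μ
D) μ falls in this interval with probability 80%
C

A) Wrong — a CI is about the parameter μ, not individual data values.
B) Wrong — x̄ is observed and sits in the interval by construction.
C) Correct — this is the frequentist long-run coverage interpretation.
D) Wrong — μ is fixed; the randomness lives in the interval, not in μ.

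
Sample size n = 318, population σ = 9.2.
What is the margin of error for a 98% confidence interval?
Margin of error = 1.20

Margin of error = z* · σ/√n
= 2.326 · 9.2/√318
= 2.326 · 9.2/17.8326
= 1.20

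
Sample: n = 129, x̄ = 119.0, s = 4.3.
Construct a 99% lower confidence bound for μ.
μ ≥ 118.11

Lower bound (one-sided):
t* = 2.356 (one-sided for 99%)
Lower bound = x̄ - t* · s/√n = 119.0 - 2.356 · 4.3/√129 = 118.11

We are 99% confident that μ ≥ 118.11.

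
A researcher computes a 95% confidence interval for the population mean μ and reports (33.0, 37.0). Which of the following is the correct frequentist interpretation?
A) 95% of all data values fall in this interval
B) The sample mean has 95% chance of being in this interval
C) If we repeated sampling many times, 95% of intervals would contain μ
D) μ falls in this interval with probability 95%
C

A) Wrong — a CI is about the parameter μ, not individual data values.
B) Wrong — x̄ is observed and sits in the interval by construction.
C) Correct — this is the frequentist long-run coverage interpretation.
D) Wrong — μ is fixed; the randomness lives in the interval, not in μ.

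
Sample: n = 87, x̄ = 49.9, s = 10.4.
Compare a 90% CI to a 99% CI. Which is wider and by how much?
99% CI is wider by 2.16

df = 86
90% CI: t* = 1.663, (48.05, 51.75), width = 2 · t* · s/√n = 3.71
99% CI: t* = 2.634, (46.96, 52.84), width = 2 · t* · s/√n = 5.87

The 99% CI is wider by 5.87 - 3.71 = 2.16.
Higher confidence requires a wider interval.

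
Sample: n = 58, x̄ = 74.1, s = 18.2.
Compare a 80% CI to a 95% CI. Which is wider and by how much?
95% CI is wider by 3.37

df = 57
80% CI: t* = 1.297, (71.00, 77.20), width = 2 · t* · s/√n = 6.20
95% CI: t* = 2.002, (69.32, 78.88), width = 2 · t* · s/√n = 9.57

The 95% CI is wider by 9.57 - 6.20 = 3.37.
Higher confidence requires a wider interval.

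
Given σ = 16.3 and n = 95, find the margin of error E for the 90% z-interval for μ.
Margin of error = 2.75

Margin of error = z* · σ/√n
= 1.645 · 16.3/√95
= 1.645 · 16.3/9.7468
= 2.75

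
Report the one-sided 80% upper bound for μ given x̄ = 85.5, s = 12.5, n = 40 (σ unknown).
μ ≤ 87.18

Upper bound (one-sided):
t* = 0.851 (one-sided for 80%)
Upper bound = x̄ + t* · s/√n = 85.5 + 0.851 · 12.5/√40 = 87.18

We are 80% confident that μ ≤ 87.18.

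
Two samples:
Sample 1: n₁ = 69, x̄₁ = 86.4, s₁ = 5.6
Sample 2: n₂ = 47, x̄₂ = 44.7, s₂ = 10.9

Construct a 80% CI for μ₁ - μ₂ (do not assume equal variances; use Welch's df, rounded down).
(39.46, 43.94)

Difference: x̄₁ - x̄₂ = 41.70
SE = √(s₁²/n₁ + s₂²/n₂) = √(5.6²/69 + 10.9²/47) = 1.7270
df = 62.66 → 62 (Welch–Satterthwaite, rounded down)
t* = 1.295

CI: 41.70 ± 1.295 · 1.7270 = 41.70 ± 2.24 = (39.46, 43.94)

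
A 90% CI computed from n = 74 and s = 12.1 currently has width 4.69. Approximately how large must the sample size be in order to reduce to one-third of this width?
n ≈ 666

CI width ∝ 1/√n
To reduce width by factor 3, need √n to grow by 3 → need 3² = 9 times as many samples.

Current: n = 74, width = 4.69
New: n = 666, width ≈ 1.54

Width reduced by factor of 4.69/1.54 = 3.05.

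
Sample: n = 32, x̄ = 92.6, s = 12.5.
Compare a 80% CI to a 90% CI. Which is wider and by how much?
90% CI is wider by 1.71

df = 31
80% CI: t* = 1.309, (89.71, 95.49), width = 2 · t* · s/√n = 5.79
90% CI: t* = 1.696, (88.85, 96.35), width = 2 · t* · s/√n = 7.50

The 90% CI is wider by 7.50 - 5.79 = 1.71.
Higher confidence requires a wider interval.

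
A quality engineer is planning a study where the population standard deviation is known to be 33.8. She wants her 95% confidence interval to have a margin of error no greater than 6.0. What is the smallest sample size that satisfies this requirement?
n ≥ 122

For margin E ≤ 6.0:
n ≥ (z* · σ / E)²
n ≥ (1.960 · 33.8 / 6.0)²
n ≥ 121.91

Minimum n = 122 (rounding up)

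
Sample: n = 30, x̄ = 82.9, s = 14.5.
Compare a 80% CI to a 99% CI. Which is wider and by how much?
99% CI is wider by 7.65

df = 29
80% CI: t* = 1.311, (79.43, 86.37), width = 2 · t* · s/√n = 6.94
99% CI: t* = 2.756, (75.60, 90.20), width = 2 · t* · s/√n = 14.59

The 99% CI is wider by 14.59 - 6.94 = 7.65.
Higher confidence requires a wider interval.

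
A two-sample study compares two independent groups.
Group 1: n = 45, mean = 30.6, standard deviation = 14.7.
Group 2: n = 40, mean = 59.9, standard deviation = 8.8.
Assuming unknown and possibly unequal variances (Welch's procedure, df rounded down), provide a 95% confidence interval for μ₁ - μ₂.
(-34.47, -24.13)

Difference: x̄₁ - x̄₂ = -29.30
SE = √(s₁²/n₁ + s₂²/n₂) = √(14.7²/45 + 8.8²/40) = 2.5958
df = 73.21 → 73 (Welch–Satterthwaite, rounded down)
t* = 1.993

CI: -29.30 ± 1.993 · 2.5958 = -29.30 ± 5.17 = (-34.47, -24.13)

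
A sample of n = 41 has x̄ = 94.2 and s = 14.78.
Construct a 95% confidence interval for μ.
(89.54, 98.86)

t-interval (σ unknown):
df = n - 1 = 40
t* = 2.021 for 95% confidence

Margin of error = t* · s/√n = 2.021 · 14.78/√41 = 4.66

CI: (89.54, 98.86)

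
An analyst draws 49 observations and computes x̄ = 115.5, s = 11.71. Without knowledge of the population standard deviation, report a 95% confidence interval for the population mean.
(112.14, 118.86)

t-interval (σ unknown):
df = n - 1 = 48
t* = 2.011 for 95% confidence

Margin of error = t* · s/√n = 2.011 · 11.71/√49 = 3.36

CI: (112.14, 118.86)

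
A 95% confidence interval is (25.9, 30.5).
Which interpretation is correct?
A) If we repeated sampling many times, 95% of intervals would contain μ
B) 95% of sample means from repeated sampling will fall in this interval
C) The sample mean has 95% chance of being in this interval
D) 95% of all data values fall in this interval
A

A) Correct — this is the frequentist long-run coverage interpretation.
B) Wrong — coverage applies to intervals containing μ, not to future x̄ values.
C) Wrong — x̄ is observed and sits in the interval by construction.
D) Wrong — a CI is about the parameter μ, not individual data values.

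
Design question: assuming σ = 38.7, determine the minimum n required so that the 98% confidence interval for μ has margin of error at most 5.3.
n ≥ 289

For margin E ≤ 5.3:
n ≥ (z* · σ / E)²
n ≥ (2.326 · 38.7 / 5.3)²
n ≥ 288.46

Minimum n = 289 (rounding up)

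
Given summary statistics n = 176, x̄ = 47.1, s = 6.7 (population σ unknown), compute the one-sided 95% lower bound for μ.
μ ≥ 46.26

Lower bound (one-sided):
t* = 1.654 (one-sided for 95%)
Lower bound = x̄ - t* · s/√n = 47.1 - 1.654 · 6.7/√176 = 46.26

We are 95% confident that μ ≥ 46.26.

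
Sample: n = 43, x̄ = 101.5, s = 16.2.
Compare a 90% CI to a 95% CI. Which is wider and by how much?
95% CI is wider by 1.66

df = 42
90% CI: t* = 1.682, (97.34, 105.66), width = 2 · t* · s/√n = 8.31
95% CI: t* = 2.018, (96.51, 106.49), width = 2 · t* · s/√n = 9.97

The 95% CI is wider by 9.97 - 8.31 = 1.66.
Higher confidence requires a wider interval.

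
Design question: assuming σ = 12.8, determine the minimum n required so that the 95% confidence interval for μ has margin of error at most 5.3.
n ≥ 23

For margin E ≤ 5.3:
n ≥ (z* · σ / E)²
n ≥ (1.960 · 12.8 / 5.3)²
n ≥ 22.41

Minimum n = 23 (rounding up)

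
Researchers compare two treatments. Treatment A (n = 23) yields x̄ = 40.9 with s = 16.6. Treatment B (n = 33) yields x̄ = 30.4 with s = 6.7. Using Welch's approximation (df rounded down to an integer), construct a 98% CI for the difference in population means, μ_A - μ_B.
(1.47, 19.53)

Difference: x̄₁ - x̄₂ = 10.50
SE = √(s₁²/n₁ + s₂²/n₂) = √(16.6²/23 + 6.7²/33) = 3.6526
df = 27.04 → 27 (Welch–Satterthwaite, rounded down)
t* = 2.473

CI: 10.50 ± 2.473 · 3.6526 = 10.50 ± 9.03 = (1.47, 19.53)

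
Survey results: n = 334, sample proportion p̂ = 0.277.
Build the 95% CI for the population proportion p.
(0.229, 0.325)

Proportion CI:
SE = √(p̂(1-p̂)/n) = √(0.277 · 0.723 / 334) = 0.02449

z* = 1.960
Margin = z* · SE = 1.960 · 0.02449 = 0.0480

CI: 0.277 ± 0.0480 = (0.229, 0.325)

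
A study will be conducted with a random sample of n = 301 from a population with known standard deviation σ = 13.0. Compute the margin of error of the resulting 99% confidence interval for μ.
Margin of error = 1.93

Margin of error = z* · σ/√n
= 2.576 · 13.0/√301
= 2.576 · 13.0/17.3494
= 1.93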